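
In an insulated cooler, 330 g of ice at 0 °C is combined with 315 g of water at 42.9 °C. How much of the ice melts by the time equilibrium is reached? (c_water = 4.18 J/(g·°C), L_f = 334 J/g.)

Water can give up m c ΔT = 315×4.18×42.9 = 56486 J before reaching 0 °C.
Melting all 330 g of ice would need 330×334 = 110220 J.
That's not enough to melt it all — equilibrium is at 0 °C with ice remaining.
m_melted×334 = 56486  ⇒  m_melted ≈ 169.1 g.

m_melted ≈ 169 g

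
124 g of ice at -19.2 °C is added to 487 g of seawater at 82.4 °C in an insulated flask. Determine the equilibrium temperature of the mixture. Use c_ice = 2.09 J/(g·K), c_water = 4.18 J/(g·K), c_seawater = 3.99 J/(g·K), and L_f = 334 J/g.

T_f ≈ 46.2 °C

Conservation of energy gives ΣQ = 0:
warm ice to 0 °C: 124×2.09×(0 − (-19.2)) = 4975.9
  melt ice: 124×334 = 41416
  warm the meltwater: 518.32 T
  seawater cools: 487×3.99×(T − 82.4) = 1943.1(T − 82.4)
2461.4 T = 160114 − 46392 = 113722
T ≈ 46.20 °C — above 0 °C, consistent with complete melting.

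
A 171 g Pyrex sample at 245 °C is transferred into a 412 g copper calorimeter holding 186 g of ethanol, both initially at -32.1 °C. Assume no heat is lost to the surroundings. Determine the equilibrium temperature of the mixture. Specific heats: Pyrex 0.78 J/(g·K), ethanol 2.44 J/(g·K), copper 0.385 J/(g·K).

T_f ≈ 17.5 °C

Let T be the final temperature. ΣQ_i = 0:
171×0.78×(T − 245) + 186×2.44×(T − (-32.1)) + 412×0.385×(T − (-32.1)) = 0
133.38(T − 245) + 453.84(T − (-32.1)) + 158.62(T − (-32.1)) = 0
745.84 T = 13018
T ≈ 17.45 °C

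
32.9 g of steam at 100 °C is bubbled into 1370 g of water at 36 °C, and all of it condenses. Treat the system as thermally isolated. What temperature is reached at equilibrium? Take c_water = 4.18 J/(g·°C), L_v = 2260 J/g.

T_f ≈ 50.2 °C

Let T be the final temperature. ΣQ_i = 0:
steam→water at 100 °C releases m L_v = 32.9·2260 = 74354
  condensed water 100 °C→T: 137.52(T − 100)
  original water: 5726.6(T − 36)
5864.1 T = 74354 + 13752 + 206158 = 294264
T ≈ 50.18 °C, under the boiling point, so the assumption holds.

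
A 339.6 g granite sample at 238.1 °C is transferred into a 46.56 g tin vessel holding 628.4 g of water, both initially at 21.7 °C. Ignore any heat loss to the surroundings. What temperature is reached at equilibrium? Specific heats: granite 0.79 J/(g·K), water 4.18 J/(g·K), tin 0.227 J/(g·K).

T_f ≈ 41.7 °C

Heat gained plus heat lost sum to zero:
339.6×0.79×(T − 238.1) + 628.4×4.18×(T − 21.7) + 46.56×0.227×(T − 21.7) = 0
268.28(T − 238.1) + 2626.7(T − 21.7) + 10.57(T − 21.7) = 0
(268.28 + 2626.7 + 10.57) T = 268.28×238.1 + 2626.7×21.7 + 10.57×21.7
T ≈ 41.68 °C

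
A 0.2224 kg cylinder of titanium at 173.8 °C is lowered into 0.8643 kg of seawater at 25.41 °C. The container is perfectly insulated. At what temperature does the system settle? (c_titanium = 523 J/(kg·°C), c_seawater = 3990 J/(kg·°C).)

T_f ≈ 30.3 °C

Heat gained plus heat lost sum to zero:
0.2224*523*(T − 173.8) + 0.8643*3990*(T − 25.41) = 0
116.32(T − 173.8) + 3448.6(T − 25.41) = 0
(116.32 + 3448.6) T = 116.32*173.8 + 3448.6*25.41
T = 107843/3564.9 ≈ 30.25 °C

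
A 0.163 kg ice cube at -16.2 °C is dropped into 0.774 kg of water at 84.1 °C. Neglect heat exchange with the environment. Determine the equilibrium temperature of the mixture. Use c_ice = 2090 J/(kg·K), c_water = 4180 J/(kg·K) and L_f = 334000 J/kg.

T_f ≈ 54.2 °C

Energy conservation, ΣQ = 0:
ice -16.2→0 °C: 0.163×2090×16.2 = 5518.9
  latent heat to melt: 0.163×334000 = 54442
  meltwater 0→T: 0.163×4180×T = 681.34 T
  water: 3235.3(T − 84.1)
3916.7 T = 272090 − 59961 = 212130
T ≈ 54.16 °C. Since T > 0 °C, the all-ice-melts assumption holds.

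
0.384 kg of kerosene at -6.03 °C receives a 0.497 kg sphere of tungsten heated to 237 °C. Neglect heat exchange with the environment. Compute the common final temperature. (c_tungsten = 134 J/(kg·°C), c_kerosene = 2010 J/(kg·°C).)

T_f ≈ 13.3 °C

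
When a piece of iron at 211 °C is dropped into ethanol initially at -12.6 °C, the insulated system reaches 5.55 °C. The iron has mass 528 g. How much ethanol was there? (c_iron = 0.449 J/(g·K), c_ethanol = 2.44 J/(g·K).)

m ≈ 1100 g

Setting the total heat transfer to zero:
528×0.449×(5.55 − 211) + m×2.44×(5.55 − (-12.6)) = 0
44.29 m = 48706
m = 48706/44.29 ≈ 1100 g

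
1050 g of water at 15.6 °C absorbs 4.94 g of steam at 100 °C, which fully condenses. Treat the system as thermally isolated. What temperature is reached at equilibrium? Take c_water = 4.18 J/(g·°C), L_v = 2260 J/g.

Conservation of energy gives ΣQ = 0:
latent heat released on condensation: 4.94·2260 = 11164
  condensate cools 100→T: 4.94·4.18·(T − 100) = 20.65(T − 100)
  water warms: 1050·4.18·(T − 15.6) = 4389(T − 15.6)
4409.6 T = 11164 + 2064.9 + 68468 = 81698
T ≈ 18.53 °C — below 100 °C, confirming all the steam condensed.

T_f ≈ 18.5 °C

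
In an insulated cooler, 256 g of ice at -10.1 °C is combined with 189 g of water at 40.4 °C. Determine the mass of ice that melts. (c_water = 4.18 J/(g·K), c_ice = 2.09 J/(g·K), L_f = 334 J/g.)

m_melted ≈ 79.4 g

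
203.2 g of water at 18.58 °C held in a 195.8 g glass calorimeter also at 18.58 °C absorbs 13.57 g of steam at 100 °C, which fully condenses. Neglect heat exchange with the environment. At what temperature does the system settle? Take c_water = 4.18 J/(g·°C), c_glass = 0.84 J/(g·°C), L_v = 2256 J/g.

Let T be the final temperature. ΣQ_i = 0:
steam→water at 100 °C releases m L_v = 13.57×2256 = 30614; condensate cools 100→T: 13.57×4.18×(T − 100) = 56.72(T − 100); water warms: 203.2×4.18×(T − 18.58) = 849.38(T − 18.58); cup: 164.47(T − 18.58)
1070.6 T = 30614 + 5672.3 + 18837 = 55123
T ≈ 51.49 °C — below 100 °C, confirming all the steam condensed.

T_f ≈ 51.5 °C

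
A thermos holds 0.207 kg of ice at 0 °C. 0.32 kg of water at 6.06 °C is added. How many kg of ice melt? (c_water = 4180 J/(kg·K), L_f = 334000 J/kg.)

Water can give up m c ΔT = 0.32·4180·6.06 = 8105.9 J before reaching 0 °C.
Fully melting the ice requires m_ice L_f = 0.207·334000 = 69138 J.
Since 8105.9 < 69138 J, not all the ice melts; equilibrium is at 0 °C.
m_melt = 8105.9 / L_f = 0.02427 kg.

m_melted ≈ 0.0243 kg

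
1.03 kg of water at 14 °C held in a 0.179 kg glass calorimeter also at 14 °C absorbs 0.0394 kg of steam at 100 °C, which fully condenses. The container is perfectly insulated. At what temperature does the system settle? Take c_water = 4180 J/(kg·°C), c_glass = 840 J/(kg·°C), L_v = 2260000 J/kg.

Taking heat into each body as positive, Σ m c ΔT = 0:
latent heat released on condensation: 0.0394·2260000 = 89044
  condensed water 100 °C→T: 164.69(T − 100)
  water warms: 1.03·4180·(T − 14) = 4305.4(T − 14)
  cup: 150.36(T − 14)
4620.5 T = 89044 + 16469 + 62381 = 167894
T ≈ 36.34 °C, under the boiling point, so the assumption holds.

T_f ≈ 36.3 °C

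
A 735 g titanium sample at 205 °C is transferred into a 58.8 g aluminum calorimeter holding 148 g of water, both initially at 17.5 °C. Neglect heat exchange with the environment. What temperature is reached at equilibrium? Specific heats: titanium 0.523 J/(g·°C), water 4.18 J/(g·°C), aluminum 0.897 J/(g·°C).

With ΣQ=0 the equilibrium temperature is the m·c-weighted mean:
T_f = (384.41×205 + 618.64×17.5 + 52.74×17.5) / (384.41 + 618.64 + 52.74)
    = 90552 / 1055.8 ≈ 85.77 °C

T_f ≈ 85.8 °C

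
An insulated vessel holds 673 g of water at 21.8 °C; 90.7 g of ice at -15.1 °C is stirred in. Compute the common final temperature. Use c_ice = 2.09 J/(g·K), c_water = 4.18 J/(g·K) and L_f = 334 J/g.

Let T be the final temperature. ΣQ_i = 0:
ice -15.1→0 °C: 90.7·2.09·15.1 = 2862.4; melt ice: 90.7·334 = 30294; warm the meltwater: 379.13 T; water: 2813.1(T − 21.8)
3192.3 T = 61326 − 33156 = 28170
T ≈ 8.82 °C. Since T > 0 °C, the all-ice-melts assumption holds.

T_f ≈ 8.8 °C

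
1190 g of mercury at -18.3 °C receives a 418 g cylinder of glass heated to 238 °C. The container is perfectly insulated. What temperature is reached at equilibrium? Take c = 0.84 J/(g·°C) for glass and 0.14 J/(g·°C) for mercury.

T_f ≈ 155.5 °C

Energy conservation, ΣQ = 0:
418×0.84×(T − 238) + 1190×0.14×(T − (-18.3)) = 0
351.12(T − 238) + 166.6(T − (-18.3)) = 0
(351.12 + 166.6) T = 351.12×238 + 166.6×(-18.3)
T ≈ 155.52 °C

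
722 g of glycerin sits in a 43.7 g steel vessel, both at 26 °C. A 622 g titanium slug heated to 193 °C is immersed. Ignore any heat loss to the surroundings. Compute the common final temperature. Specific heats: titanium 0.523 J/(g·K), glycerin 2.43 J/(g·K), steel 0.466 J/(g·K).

Let T be the final temperature. ΣQ_i = 0:
622·0.523·(T − 193) + 722·2.43·(T − 26) + 43.7·0.466·(T − 26) = 0
(325.31 + 1754.5 + 20.36) T = 325.31·193 + 1754.5·26 + 20.36·26
T = 108929 / 2100.1 = 51.9 °C

T_f ≈ 51.9 °C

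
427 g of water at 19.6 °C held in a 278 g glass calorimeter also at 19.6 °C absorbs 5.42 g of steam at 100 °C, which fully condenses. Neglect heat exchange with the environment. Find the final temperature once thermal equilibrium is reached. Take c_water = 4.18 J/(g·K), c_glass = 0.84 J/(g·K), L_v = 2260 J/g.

Heat gained plus heat lost sum to zero:
latent heat released on condensation: 5.42×2260 = 12249
  condensate cools 100→T: 5.42×4.18×(T − 100) = 22.66(T − 100)
  original water: 1784.9(T − 19.6)
  glass cup: 278×0.84×(T − 19.6) = 233.52(T − 19.6)
2041 T = 12249 + 2265.6 + 39560 = 54075
T ≈ 26.49 °C, under the boiling point, so the assumption holds.

T_f ≈ 26.5 °C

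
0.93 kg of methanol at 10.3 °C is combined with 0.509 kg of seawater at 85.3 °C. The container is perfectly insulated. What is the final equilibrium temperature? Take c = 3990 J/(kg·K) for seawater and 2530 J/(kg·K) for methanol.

T_f ≈ 45.0 °C

T_f = Σ m_i c_i T_i / Σ m_i c_i:
T_f = (2030.9*85.3 + 2352.9*10.3) / (2030.9 + 2352.9)
    = 197471 / 4383.8 ≈ 45.05 °C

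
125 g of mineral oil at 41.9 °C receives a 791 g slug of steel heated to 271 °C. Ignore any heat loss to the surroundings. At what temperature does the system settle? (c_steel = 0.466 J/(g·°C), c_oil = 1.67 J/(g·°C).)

Set heat shed by the hot body equal to heat absorbed by the cold body:
791·0.466·(271 − T) = 125·1.67·(T − 41.9)
368.61(271 − T) = 208.75(T − 41.9)
577.36 T = 108639  ⇒  T ≈ 188.17 °C

T_f ≈ 188.2 °C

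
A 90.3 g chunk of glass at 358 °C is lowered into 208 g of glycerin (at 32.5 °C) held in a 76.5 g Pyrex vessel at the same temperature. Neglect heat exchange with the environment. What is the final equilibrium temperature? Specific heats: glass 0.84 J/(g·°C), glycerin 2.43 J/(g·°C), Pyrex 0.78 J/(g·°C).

Conservation of energy gives ΣQ = 0:
90.3·0.84·(T − 358) + 208·2.43·(T − 32.5) + 76.5·0.78·(T − 32.5) = 0
75.85(T − 358) + 505.44(T − 32.5) + 59.67(T − 32.5) = 0
(75.85 + 505.44 + 59.67) T = 75.85·358 + 505.44·32.5 + 59.67·32.5
T ≈ 71.02 °C

T_f ≈ 71.0 °C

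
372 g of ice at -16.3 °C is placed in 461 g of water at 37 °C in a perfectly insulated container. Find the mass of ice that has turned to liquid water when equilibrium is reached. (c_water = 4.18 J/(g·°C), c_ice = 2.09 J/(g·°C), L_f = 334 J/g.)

m_melted ≈ 176 g

Heat available from the water dropping to 0 °C: 461×4.18×37 = 71298 J.
Of that, 372×2.09×16.3 = 12673 J goes to bring the ice to 0 °C, leaving 58625 J.
To melt every bit of ice: 372×334 = 124248 J.
58625 J < 124248 J, so only part of the ice melts and the system sits at 0 °C.
m_melt = 58625 / L_f = 175.5 g.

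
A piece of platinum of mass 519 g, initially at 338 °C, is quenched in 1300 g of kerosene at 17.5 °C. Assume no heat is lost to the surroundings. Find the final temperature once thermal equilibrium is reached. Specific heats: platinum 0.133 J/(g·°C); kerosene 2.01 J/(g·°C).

T_f ≈ 25.7 °C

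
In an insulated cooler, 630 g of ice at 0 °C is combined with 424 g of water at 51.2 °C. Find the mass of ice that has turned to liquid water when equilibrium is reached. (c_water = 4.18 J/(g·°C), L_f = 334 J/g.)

m_melted ≈ 272 g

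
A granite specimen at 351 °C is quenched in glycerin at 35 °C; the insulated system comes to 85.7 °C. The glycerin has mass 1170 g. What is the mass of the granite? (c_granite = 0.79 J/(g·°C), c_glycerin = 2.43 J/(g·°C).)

m ≈ 688 g

Net heat exchanged in the isolated system is zero:
m·0.79·(85.7 − 351) + 1170·2.43·(85.7 − 35) = 0
-209.59 m = -144145
m = -144145/-209.59 ≈ 687.8 g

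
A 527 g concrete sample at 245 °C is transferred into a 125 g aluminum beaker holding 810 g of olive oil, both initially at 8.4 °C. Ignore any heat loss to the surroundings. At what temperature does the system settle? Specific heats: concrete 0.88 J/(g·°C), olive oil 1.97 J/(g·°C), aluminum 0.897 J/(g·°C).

T_f ≈ 58.9 °C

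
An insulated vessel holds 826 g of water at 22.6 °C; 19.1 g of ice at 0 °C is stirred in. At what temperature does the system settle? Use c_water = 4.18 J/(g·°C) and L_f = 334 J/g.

Heat gained plus heat lost sum to zero:
melt ice: 19.1·334 = 6379.4; meltwater 0→T: 19.1·4.18·T = 79.84 T; water: 3452.7(T − 22.6)
3532.5 T = 78031 − 6379.4 = 71651
T ≈ 20.28 °C. Since T > 0 °C, the all-ice-melts assumption holds.

T_f ≈ 20.3 °C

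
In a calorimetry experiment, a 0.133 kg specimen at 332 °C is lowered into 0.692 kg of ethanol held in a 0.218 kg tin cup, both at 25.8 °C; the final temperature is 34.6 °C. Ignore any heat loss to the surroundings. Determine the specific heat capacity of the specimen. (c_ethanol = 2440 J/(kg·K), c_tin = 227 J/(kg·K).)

c ≈ 387 J/(kg·K)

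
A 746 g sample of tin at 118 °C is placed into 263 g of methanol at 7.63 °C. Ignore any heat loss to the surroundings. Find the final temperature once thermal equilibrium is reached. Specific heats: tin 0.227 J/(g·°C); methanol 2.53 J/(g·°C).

T_f ≈ 30.0 °C

Heat gained plus heat lost sum to zero:
746·0.227·(T − 118) + 263·2.53·(T − 7.63) = 0
169.34(T − 118) + 665.39(T − 7.63) = 0
(169.34 + 665.39) T = 169.34·118 + 665.39·7.63
T = 25059 / 834.73 = 30 °C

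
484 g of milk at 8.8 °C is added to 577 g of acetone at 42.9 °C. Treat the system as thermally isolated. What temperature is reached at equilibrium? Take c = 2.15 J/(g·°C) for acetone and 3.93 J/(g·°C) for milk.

Net heat exchanged in the isolated system is zero:
577*2.15*(T − 42.9) + 484*3.93*(T − 8.8) = 0
(1240.5 + 1902.1) T = 1240.5*42.9 + 1902.1*8.8
T ≈ 22.26 °C

T_f ≈ 22.3 °C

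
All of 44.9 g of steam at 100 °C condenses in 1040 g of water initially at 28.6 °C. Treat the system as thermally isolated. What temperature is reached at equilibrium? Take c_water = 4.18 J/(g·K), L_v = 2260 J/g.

T_f ≈ 53.9 °C

Energy balance with sensible and latent terms:
steam→water at 100 °C releases m L_v = 44.9·2260 = 101474; condensate cools 100→T: 44.9·4.18·(T − 100) = 187.68(T − 100); water warms: 1040·4.18·(T − 28.6) = 4347.2(T − 28.6)
4534.9 T = 101474 + 18768 + 124330 = 244572
T ≈ 53.93 °C, under the boiling point, so the assumption holds.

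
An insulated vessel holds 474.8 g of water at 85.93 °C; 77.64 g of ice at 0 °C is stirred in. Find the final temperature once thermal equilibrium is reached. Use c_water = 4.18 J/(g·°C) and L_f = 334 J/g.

T_f ≈ 62.6 °C

Energy balance with sensible and latent terms:
melt ice: 77.64·334 = 25932; meltwater 0→T: 77.64·4.18·T = 324.54 T; water: 1984.7(T − 85.93)
2309.2 T = 170542 − 25932 = 144610
T ≈ 62.62 °C (positive, so assuming full melt was valid).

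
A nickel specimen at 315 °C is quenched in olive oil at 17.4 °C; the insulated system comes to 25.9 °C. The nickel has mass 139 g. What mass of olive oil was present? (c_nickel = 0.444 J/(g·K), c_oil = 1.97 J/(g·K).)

m ≈ 1070 g

Heat gained plus heat lost sum to zero:
139×0.444×(25.9 − 315) + m×1.97×(25.9 − 17.4) = 0
16.75 m = 17842
m = 17842/16.75 ≈ 1066 g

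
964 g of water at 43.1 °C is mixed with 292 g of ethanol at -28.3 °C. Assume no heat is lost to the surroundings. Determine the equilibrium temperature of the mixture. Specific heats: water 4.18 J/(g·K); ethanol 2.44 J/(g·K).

T_f ≈ 32.4 °C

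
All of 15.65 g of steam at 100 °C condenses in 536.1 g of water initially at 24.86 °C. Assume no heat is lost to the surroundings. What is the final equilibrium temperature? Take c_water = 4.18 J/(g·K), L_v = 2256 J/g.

Heat gained plus heat lost sum to zero:
latent heat released on condensation: 15.65·2256 = 35306; condensed water 100 °C→T: 65.42(T − 100); original water: 2240.9(T − 24.86)
2306.3 T = 35306 + 6541.7 + 55709 = 97557
T ≈ 42.30 °C, under the boiling point, so the assumption holds.

T_f ≈ 42.3 °C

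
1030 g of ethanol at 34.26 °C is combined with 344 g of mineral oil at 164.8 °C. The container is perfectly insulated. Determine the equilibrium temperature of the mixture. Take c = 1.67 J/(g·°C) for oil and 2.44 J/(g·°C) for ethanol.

Heat lost by the oil equals heat gained by the ethanol:
344×1.67×(164.8 − T) = 1030×2.44×(T − 34.26)
574.48(164.8 − T) = 2513.2(T − 34.26)
3087.7 T = 180777  ⇒  T ≈ 58.55 °C

T_f ≈ 58.5 °C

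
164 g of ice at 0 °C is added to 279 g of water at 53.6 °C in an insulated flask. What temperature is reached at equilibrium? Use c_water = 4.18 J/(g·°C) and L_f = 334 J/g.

Net heat exchanged in the isolated system is zero:
fusion: m_ice L_f = 164×334 = 54776
  meltwater 0→T: 164×4.18×T = 685.52 T
  water cools: 279×4.18×(T − 53.6) = 1166.2(T − 53.6)
1851.7 T = 62509 − 54776 = 7733.4
T ≈ 4.18 °C. Since T > 0 °C, the all-ice-melts assumption holds.

T_f ≈ 4.2 °C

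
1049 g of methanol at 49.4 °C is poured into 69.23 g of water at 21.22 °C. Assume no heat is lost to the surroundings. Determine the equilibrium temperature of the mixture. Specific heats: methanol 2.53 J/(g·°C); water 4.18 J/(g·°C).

Set heat shed by the hot body equal to heat absorbed by the cold body:
1049·2.53·(49.4 − T) = 69.23·4.18·(T − 21.22)
2654(49.4 − T) = 289.38(T − 21.22)
2943.4 T = 137247  ⇒  T ≈ 46.63 °C

T_f ≈ 46.6 °C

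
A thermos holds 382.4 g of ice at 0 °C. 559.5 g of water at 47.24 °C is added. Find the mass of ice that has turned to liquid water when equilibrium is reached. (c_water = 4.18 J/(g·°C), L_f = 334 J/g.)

Water can give up m c ΔT = 559.5·4.18·47.24 = 110481 J before reaching 0 °C.
Melting all 382.4 g of ice would need 382.4·334 = 127722 J.
Since 110481 < 127722 J, not all the ice melts; equilibrium is at 0 °C.
m_melted·334 = 110481  ⇒  m_melted ≈ 330.8 g.

m_melted ≈ 331 g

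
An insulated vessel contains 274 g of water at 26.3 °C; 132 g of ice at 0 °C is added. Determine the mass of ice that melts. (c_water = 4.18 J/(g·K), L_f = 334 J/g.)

m_melted ≈ 90.2 g

Heat available from the water dropping to 0 °C: 274·4.18·26.3 = 30122 J.
To melt every bit of ice: 132·334 = 44088 J.
That's not enough to melt it all — equilibrium is at 0 °C with ice remaining.
m_melted·334 = 30122  ⇒  m_melted ≈ 90.19 g.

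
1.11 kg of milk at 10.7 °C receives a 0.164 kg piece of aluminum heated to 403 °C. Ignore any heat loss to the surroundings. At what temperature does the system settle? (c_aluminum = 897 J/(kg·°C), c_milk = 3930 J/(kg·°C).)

Conservation of energy gives ΣQ = 0:
0.164×897×(T − 403) + 1.11×3930×(T − 10.7) = 0
147.11(T − 403) + 4362.3(T − 10.7) = 0
4509.4 T = 105961
T ≈ 23.50 °C

T_f ≈ 23.5 °C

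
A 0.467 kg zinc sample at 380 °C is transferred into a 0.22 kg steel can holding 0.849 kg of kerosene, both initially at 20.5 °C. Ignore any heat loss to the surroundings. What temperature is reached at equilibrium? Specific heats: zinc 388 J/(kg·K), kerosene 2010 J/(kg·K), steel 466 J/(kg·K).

T_f ≈ 53.2 °C

T_f is the heat-capacity-weighted average of the initial temperatures:
T_f = (181.2*380 + 1706.5*20.5 + 102.52*20.5) / (181.2 + 1706.5 + 102.52)
    = 105939 / 1990.2 ≈ 53.23 °C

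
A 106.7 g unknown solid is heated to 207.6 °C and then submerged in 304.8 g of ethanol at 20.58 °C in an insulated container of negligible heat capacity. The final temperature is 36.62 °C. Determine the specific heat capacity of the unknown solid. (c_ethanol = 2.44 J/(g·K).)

c ≈ 0.654 J/(g·K)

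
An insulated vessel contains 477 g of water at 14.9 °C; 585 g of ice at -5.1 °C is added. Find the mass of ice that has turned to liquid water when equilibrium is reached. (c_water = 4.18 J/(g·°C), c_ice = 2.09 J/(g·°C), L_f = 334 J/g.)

m_melted ≈ 70.3 g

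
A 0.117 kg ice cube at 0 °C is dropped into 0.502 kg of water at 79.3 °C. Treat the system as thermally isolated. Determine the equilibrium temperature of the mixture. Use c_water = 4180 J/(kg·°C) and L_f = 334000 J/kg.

Setting the total heat transfer to zero:
fusion: m_ice L_f = 0.117×334000 = 39078; warm the meltwater: 489.06 T; water: 2098.4(T − 79.3)
2587.4 T = 166400 − 39078 = 127322
T ≈ 49.21 °C. Since T > 0 °C, the all-ice-melts assumption holds.

T_f ≈ 49.2 °C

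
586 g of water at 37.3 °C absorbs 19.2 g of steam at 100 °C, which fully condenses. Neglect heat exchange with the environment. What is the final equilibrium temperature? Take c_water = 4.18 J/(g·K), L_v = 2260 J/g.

Net heat exchanged in the isolated system is zero:
latent heat released on condensation: 19.2×2260 = 43392
  condensed water 100 °C→T: 80.26(T − 100)
  original water: 2449.5(T − 37.3)
2529.7 T = 43392 + 8025.6 + 91366 = 142783
T ≈ 56.44 °C, under the boiling point, so the assumption holds.

T_f ≈ 56.4 °C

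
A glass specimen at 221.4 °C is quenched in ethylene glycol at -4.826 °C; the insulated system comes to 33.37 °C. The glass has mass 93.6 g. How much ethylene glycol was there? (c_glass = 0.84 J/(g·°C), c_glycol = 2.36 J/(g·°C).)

m ≈ 164 g

Heat lost by the glass = heat gained by the glycol:
93.6×0.84×(221.4 − 33.37) = m×2.36×(33.37 − (-4.826))
90.14 m = 14784  ⇒  m ≈ 164 g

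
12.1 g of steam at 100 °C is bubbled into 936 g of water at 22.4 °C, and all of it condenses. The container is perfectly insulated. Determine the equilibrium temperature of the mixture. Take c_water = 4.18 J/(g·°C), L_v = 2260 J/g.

Taking heat into each body as positive, Σ m c ΔT = 0:
condense steam: −12.1×2260 = −27346
  condensate cools 100→T: 12.1×4.18×(T − 100) = 50.58(T − 100)
  water warms: 936×4.18×(T − 22.4) = 3912.5(T − 22.4)
3963.1 T = 27346 + 5057.8 + 87640 = 120043
T ≈ 30.29 °C — below 100 °C, confirming all the steam condensed.

T_f ≈ 30.3 °C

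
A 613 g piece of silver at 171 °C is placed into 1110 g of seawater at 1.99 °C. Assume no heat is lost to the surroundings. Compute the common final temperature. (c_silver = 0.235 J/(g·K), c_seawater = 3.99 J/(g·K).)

Heat gained plus heat lost sum to zero:
613×0.235×(T − 171) + 1110×3.99×(T − 1.99) = 0
144.05(T − 171) + 4428.9(T − 1.99) = 0
(144.05 + 4428.9) T = 144.05×171 + 4428.9×1.99
T = 33447 / 4573 = 7.31 °C

T_f ≈ 7.3 °C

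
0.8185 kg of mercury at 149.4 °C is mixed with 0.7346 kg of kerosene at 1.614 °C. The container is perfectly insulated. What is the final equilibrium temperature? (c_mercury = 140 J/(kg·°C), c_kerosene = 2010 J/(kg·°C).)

T_f ≈ 12.3 °C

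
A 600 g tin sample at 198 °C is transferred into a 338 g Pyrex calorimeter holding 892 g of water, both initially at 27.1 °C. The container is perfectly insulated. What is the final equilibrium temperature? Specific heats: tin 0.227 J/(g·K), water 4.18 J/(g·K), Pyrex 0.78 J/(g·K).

T_f ≈ 32.7 °C

Net heat exchanged in the isolated system is zero:
600*0.227*(T − 198) + 892*4.18*(T − 27.1) + 338*0.78*(T − 27.1) = 0
(136.2 + 3728.6 + 263.64) T = 136.2*198 + 3728.6*27.1 + 263.64*27.1
T = 135156 / 4128.4 = 32.7 °C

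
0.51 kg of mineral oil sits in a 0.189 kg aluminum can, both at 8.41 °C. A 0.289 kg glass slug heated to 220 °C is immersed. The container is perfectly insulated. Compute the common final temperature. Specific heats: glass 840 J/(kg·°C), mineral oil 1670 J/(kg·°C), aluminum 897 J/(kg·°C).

Conservation of energy gives ΣQ = 0:
0.289·840·(T − 220) + 0.51·1670·(T − 8.41) + 0.189·897·(T − 8.41) = 0
242.76(T − 220) + 851.7(T − 8.41) + 169.53(T − 8.41) = 0
1264 T = 61996
T ≈ 49.05 °C

T_f ≈ 49.0 °C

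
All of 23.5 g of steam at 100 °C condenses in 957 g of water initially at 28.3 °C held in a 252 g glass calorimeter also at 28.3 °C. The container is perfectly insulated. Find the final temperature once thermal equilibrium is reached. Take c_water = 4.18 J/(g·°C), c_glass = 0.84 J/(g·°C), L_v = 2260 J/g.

Sum of m c ΔT and latent-heat terms is zero:
latent heat released on condensation: 23.5·2260 = 53110
  condensate cools 100→T: 23.5·4.18·(T − 100) = 98.23(T − 100)
  original water: 4000.3(T − 28.3)
  glass cup: 252·0.84·(T − 28.3) = 211.68(T − 28.3)
4310.2 T = 53110 + 9823 + 119198 = 182131
T ≈ 42.26 °C, under the boiling point, so the assumption holds.

T_f ≈ 42.3 °C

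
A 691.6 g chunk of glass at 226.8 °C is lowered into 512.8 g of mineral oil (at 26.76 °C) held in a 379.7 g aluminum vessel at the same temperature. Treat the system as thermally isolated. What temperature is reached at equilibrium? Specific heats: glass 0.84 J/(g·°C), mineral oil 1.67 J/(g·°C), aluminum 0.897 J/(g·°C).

Taking heat into each body as positive, Σ m c ΔT = 0:
691.6*0.84*(T − 226.8) + 512.8*1.67*(T − 26.76) + 379.7*0.897*(T − 26.76) = 0
(580.94 + 856.38 + 340.59) T = 580.94*226.8 + 856.38*26.76 + 340.59*26.76
T ≈ 92.12 °C

T_f ≈ 92.1 °C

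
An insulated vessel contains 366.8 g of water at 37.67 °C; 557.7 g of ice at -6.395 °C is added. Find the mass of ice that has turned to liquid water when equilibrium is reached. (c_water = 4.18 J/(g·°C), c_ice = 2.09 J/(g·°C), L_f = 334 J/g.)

Heat available from the water dropping to 0 °C: 366.8·4.18·37.67 = 57757 J.
Of that, 557.7·2.09·6.395 = 7454 J goes to bring the ice to 0 °C, leaving 50303 J.
To melt every bit of ice: 557.7·334 = 186272 J.
Since 50303 < 186272 J, not all the ice melts; equilibrium is at 0 °C.
m_melt = 50303 / L_f = 150.6 g.

m_melted ≈ 151 g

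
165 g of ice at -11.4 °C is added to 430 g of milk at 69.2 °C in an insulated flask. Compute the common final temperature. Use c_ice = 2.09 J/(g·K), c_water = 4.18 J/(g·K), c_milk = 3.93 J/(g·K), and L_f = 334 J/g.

T_f ≈ 24.3 °C

Taking heat into each body as positive, Σ m c ΔT = 0:
warm ice to 0 °C: 165·2.09·(0 − (-11.4)) = 3931.3; melt ice: 165·334 = 55110; meltwater 0→T: 165·4.18·T = 689.7 T; milk cools: 430·3.93·(T − 69.2) = 1689.9(T − 69.2)
2379.6 T = 116941 − 59041 = 57900
T ≈ 24.33 °C. Since T > 0 °C, the all-ice-melts assumption holds.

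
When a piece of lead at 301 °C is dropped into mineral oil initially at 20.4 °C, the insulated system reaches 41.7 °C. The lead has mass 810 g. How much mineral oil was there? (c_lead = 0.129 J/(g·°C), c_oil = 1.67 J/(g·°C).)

Conservation of energy gives ΣQ = 0:
810×0.129×(41.7 − 301) + m×1.67×(41.7 − 20.4) = 0
35.57 m = 27094
m = 27094/35.57 ≈ 761.7 g

m ≈ 762 g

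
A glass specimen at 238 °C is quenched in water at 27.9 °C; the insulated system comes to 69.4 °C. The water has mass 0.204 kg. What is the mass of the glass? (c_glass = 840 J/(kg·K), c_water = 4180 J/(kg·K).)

Heat lost by the glass = heat gained by the water:
m×840×(238 − 69.4) = 0.204×4180×(69.4 − 27.9)
141624 m = 35388  ⇒  m ≈ 0.2499 kg

m ≈ 0.25 kg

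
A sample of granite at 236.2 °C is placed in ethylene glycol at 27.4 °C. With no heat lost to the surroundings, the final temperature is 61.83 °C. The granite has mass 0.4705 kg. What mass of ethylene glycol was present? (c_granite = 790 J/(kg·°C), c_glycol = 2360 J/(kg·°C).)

m ≈ 0.798 kg

|Q_granite| = |Q_glycol|:
0.4705×790×(236.2 − 61.83) = m×2360×(61.83 − 27.4)
81255 m = 64812  ⇒  m ≈ 0.7976 kg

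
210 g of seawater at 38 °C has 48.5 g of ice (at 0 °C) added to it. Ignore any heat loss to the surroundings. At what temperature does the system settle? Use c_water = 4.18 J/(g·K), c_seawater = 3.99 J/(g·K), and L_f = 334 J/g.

T_f ≈ 15.0 °C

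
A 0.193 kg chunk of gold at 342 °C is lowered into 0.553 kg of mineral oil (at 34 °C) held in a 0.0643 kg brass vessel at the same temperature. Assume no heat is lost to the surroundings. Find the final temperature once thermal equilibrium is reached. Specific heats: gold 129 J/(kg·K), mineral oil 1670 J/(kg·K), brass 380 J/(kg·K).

T_f ≈ 41.9 °C

Setting the total heat transfer to zero:
0.193·129·(T − 342) + 0.553·1670·(T − 34) + 0.0643·380·(T − 34) = 0
24.9(T − 342) + 923.51(T − 34) + 24.43(T − 34) = 0
972.84 T = 40745
T = 40745 / 972.84 = 41.9 °C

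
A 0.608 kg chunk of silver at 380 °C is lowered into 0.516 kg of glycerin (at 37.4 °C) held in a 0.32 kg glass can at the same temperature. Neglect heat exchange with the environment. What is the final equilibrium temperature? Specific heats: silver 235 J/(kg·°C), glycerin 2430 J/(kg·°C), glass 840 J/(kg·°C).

T_f ≈ 66.8 °C

Net heat exchanged in the isolated system is zero:
0.608·235·(T − 380) + 0.516·2430·(T − 37.4) + 0.32·840·(T − 37.4) = 0
142.88(T − 380) + 1253.9(T − 37.4) + 268.8(T − 37.4) = 0
(142.88 + 1253.9 + 268.8) T = 142.88·380 + 1253.9·37.4 + 268.8·37.4
T = 111243/1665.6 ≈ 66.79 °C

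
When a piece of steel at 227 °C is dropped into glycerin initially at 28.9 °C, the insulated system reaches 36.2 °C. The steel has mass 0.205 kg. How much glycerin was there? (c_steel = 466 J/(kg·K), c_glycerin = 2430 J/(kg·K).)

m ≈ 1.03 kg

Heat lost by the steel = heat gained by the glycerin:
0.205×466×(227 − 36.2) = m×2430×(36.2 − 28.9)
17739 m = 18227  ⇒  m ≈ 1.028 kg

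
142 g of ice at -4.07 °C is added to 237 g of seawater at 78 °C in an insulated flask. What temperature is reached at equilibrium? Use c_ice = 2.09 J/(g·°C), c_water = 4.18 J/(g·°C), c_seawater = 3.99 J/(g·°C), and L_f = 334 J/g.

T_f ≈ 16.3 °C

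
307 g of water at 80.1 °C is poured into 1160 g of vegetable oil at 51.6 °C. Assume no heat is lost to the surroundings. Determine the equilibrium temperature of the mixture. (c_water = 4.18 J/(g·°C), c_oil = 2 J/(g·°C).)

T_f ≈ 61.7 °C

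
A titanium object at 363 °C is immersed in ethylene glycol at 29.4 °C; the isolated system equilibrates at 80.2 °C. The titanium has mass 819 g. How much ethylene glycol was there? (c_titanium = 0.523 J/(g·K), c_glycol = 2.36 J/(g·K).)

m ≈ 1010 g

|Q_titanium| = |Q_glycol|:
819·0.523·(363 − 80.2) = m·2.36·(80.2 − 29.4)
119.89 m = 121134  ⇒  m ≈ 1010 g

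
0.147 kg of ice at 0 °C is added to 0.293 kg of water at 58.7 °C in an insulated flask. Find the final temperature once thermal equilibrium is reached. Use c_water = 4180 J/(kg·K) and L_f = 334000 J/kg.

T_f ≈ 12.4 °C

Heat gained plus heat lost sum to zero:
melt ice: 0.147×334000 = 49098
  warm the meltwater: 614.46 T
  water: 1224.7(T − 58.7)
1839.2 T = 71892 − 49098 = 22794
T ≈ 12.39 °C. Since T > 0 °C, the all-ice-melts assumption holds.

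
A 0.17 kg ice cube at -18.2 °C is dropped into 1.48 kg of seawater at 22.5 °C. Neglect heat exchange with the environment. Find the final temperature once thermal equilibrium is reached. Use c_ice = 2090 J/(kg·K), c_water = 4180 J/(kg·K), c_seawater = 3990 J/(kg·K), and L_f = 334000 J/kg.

Net heat exchanged in the isolated system is zero:
warm ice to 0 °C: 0.17×2090×(0 − (-18.2)) = 6466.5; latent heat to melt: 0.17×334000 = 56780; meltwater 0→T: 0.17×4180×T = 710.6 T; seawater cools: 1.48×3990×(T − 22.5) = 5905.2(T − 22.5)
6615.8 T = 132867 − 63246 = 69621
T ≈ 10.52 °C. Since T > 0 °C, the all-ice-melts assumption holds.

T_f ≈ 10.5 °C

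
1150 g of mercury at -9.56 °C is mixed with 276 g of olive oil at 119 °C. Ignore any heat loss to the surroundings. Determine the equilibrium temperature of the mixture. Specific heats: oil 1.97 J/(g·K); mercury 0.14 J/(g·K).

T_f ≈ 89.6 °C

|Q_oil| = |Q_mercury|:
276*1.97*(119 − T) = 1150*0.14*(T − (-9.56))
543.72(119 − T) = 161(T − (-9.56))
704.72 T = 63164  ⇒  T ≈ 89.63 °C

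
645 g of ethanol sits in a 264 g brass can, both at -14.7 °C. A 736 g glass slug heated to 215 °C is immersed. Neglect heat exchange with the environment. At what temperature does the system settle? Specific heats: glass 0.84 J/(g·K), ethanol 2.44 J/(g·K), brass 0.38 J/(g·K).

Setting the total heat transfer to zero:
736×0.84×(T − 215) + 645×2.44×(T − (-14.7)) + 264×0.38×(T − (-14.7)) = 0
2292.4 T = 108312
T ≈ 47.25 °C

T_f ≈ 47.2 °C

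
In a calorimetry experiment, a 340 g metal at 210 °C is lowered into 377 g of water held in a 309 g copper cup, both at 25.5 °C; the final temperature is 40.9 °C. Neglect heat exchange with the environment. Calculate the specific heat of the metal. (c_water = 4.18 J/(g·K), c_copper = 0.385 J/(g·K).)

c ≈ 0.454 J/(g·K)

Setting the total heat transfer to zero:
340·c·(40.9 − 210) + 377·4.18·(40.9 − 25.5) + 309·0.385·(40.9 − 25.5) = 0
-57494 c = -26100
c = -26100/-57494 ≈ 0.454 J/(g·K)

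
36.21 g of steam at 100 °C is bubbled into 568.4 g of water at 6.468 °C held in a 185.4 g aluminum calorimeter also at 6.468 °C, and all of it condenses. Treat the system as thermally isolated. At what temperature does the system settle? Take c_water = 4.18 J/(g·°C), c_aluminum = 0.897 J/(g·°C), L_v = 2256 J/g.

T_f ≈ 42.1 °C

Energy conservation, ΣQ = 0:
latent heat released on condensation: 36.21·2256 = 81690
  condensed water 100 °C→T: 151.36(T − 100)
  original water: 2375.9(T − 6.468)
  aluminum cup: 185.4·0.897·(T − 6.468) = 166.3(T − 6.468)
2693.6 T = 81690 + 15136 + 16443 = 113269
T ≈ 42.05 °C — below 100 °C, confirming all the steam condensed.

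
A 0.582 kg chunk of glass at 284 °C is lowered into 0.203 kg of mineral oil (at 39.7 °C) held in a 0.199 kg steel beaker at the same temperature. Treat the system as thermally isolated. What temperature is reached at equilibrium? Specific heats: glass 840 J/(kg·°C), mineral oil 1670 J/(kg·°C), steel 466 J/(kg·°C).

Taking heat into each body as positive, Σ m c ΔT = 0:
0.582*840*(T − 284) + 0.203*1670*(T − 39.7) + 0.199*466*(T − 39.7) = 0
488.88(T − 284) + 339.01(T − 39.7) + 92.73(T − 39.7) = 0
(488.88 + 339.01 + 92.73) T = 488.88*284 + 339.01*39.7 + 92.73*39.7
T ≈ 169.43 °C

T_f ≈ 169.4 °C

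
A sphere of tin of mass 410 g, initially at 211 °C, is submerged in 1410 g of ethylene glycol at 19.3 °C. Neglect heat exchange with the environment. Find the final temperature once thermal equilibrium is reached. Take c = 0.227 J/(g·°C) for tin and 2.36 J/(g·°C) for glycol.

Setting the total heat transfer to zero:
410·0.227·(T − 211) + 1410·2.36·(T − 19.3) = 0
3420.7 T = 83860
T = 83860/3420.7 ≈ 24.52 °C

T_f ≈ 24.5 °C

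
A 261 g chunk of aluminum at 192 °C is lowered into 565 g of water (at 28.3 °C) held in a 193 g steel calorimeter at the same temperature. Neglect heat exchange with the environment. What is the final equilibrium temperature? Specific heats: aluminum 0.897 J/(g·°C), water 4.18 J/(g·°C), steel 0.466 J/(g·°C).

T_f ≈ 42.6 °C

With ΣQ=0 the equilibrium temperature is the m·c-weighted mean:
T_f = (234.12·192 + 2361.7·28.3 + 89.94·28.3) / (234.12 + 2361.7 + 89.94)
    = 114332 / 2685.8 ≈ 42.57 °C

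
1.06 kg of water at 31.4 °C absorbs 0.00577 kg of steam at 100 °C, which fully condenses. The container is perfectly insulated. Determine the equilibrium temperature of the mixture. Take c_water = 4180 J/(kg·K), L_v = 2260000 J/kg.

T_f ≈ 34.7 °C

Sum of m c ΔT and latent-heat terms is zero:
steam→water at 100 °C releases m L_v = 0.00577·2260000 = 13040; condensed water 100 °C→T: 24.12(T − 100); original water: 4430.8(T − 31.4)
4454.9 T = 13040 + 2411.9 + 139127 = 154579
T ≈ 34.70 °C (< 100 °C, so full condensation is consistent).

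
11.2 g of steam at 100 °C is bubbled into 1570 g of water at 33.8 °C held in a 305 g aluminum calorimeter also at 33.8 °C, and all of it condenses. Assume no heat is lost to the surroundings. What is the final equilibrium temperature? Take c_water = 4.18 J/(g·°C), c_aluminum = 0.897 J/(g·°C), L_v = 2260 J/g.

Energy balance with sensible and latent terms:
latent heat released on condensation: 11.2×2260 = 25312
  condensate cools 100→T: 11.2×4.18×(T − 100) = 46.82(T − 100)
  water warms: 1570×4.18×(T − 33.8) = 6562.6(T − 33.8)
  cup: 273.58(T − 33.8)
6883 T = 25312 + 4681.6 + 231063 = 261057
T ≈ 37.93 °C, under the boiling point, so the assumption holds.

T_f ≈ 37.9 °C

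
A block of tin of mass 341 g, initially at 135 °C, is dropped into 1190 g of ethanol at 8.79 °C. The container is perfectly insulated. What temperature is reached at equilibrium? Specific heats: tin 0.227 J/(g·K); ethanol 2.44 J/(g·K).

T_f ≈ 12.1 °C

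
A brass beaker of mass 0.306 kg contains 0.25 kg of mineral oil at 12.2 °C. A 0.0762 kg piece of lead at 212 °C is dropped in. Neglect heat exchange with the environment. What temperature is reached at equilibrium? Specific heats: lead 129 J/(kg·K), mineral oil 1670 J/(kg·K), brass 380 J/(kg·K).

T_f ≈ 15.8 °C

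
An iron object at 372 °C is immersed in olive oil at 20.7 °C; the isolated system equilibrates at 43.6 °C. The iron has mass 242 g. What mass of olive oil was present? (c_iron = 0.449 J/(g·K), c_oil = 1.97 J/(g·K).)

m ≈ 791 g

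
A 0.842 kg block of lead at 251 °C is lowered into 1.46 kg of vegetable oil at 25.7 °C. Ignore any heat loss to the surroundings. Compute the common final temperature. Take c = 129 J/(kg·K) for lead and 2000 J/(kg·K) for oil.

With ΣQ=0 the equilibrium temperature is the m·c-weighted mean:
T_f = (108.62·251 + 2920·25.7) / (108.62 + 2920)
    = 102307 / 3028.6 ≈ 33.78 °C

T_f ≈ 33.8 °C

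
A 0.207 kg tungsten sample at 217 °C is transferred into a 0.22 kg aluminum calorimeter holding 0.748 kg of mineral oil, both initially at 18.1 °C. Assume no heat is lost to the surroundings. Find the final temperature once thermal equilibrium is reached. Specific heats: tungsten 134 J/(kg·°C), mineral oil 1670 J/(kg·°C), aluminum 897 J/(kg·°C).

T_f is the heat-capacity-weighted average of the initial temperatures:
T_f = (27.74×217 + 1249.2×18.1 + 197.34×18.1) / (27.74 + 1249.2 + 197.34)
    = 32201 / 1474.2 ≈ 21.84 °C

T_f ≈ 21.8 °C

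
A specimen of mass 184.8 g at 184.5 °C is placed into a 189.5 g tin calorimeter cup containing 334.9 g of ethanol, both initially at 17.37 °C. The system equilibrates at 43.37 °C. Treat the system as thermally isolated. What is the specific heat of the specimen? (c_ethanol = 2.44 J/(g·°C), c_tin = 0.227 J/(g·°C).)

c ≈ 0.858 J/(g·°C)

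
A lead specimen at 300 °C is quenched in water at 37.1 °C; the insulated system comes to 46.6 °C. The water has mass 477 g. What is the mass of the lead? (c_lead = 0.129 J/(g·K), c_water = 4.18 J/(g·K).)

Conservation of energy gives ΣQ = 0:
m×0.129×(46.6 − 300) + 477×4.18×(46.6 − 37.1) = 0
-32.69 m = -18942
m = -18942/-32.69 ≈ 579.5 g

m ≈ 579 g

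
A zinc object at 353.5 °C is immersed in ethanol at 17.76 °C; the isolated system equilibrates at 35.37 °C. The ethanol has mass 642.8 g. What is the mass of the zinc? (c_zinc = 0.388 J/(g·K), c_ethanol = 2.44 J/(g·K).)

m ≈ 224 g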